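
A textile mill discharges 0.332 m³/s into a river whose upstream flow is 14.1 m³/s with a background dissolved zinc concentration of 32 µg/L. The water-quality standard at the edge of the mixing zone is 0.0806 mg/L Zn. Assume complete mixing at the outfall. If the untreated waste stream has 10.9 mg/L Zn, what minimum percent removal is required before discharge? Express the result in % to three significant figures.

32 µg/L = 0.032 mg/L.
Mass balance: 0.0806·14.43 = 0.332·Cₑ + 14.1·0.032.
Cₑ = (1.163 − 0.4512) / 0.332 = 2.145 mg/L.
Required removal = 1 − 2.145/10.9 = 80.32 %.

80.3 %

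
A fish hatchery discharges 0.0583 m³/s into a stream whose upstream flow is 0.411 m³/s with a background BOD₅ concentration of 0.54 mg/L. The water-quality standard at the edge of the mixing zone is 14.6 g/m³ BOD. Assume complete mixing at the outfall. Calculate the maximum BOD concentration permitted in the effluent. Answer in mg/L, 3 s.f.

114 mg/L

Mass balance: 14.6·0.4693 = 0.0583·Cₑ + 0.411·0.54.
Cₑ = (6.852 − 0.2219) / 0.0583 = 113.7 mg/L.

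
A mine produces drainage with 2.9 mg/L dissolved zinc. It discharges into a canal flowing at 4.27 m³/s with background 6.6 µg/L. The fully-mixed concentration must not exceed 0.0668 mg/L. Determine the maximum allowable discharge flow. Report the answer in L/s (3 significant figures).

6.6 µg/L = 0.0066 mg/L.
Mass balance at complete mixing: C_std·(Q_w + Q_r) = Q_w·C_e + Q_r·C_b.
Rearranging, Q_w = Q_r·(C_std − C_b)/(C_e − C_std) = 4.27·(0.0668 − 0.0066) / (2.9 − 0.0668) = 0.09073 m³/s.
= 90.73 L/s.

90.7 L/s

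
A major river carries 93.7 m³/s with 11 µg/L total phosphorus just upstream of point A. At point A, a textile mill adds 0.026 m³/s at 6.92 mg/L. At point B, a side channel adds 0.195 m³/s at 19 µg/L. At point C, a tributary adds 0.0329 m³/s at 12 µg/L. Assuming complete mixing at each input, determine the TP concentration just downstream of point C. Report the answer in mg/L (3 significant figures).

11 µg/L = 0.011 mg/L.
After input A: C = (93.7·0.011 + 0.026·6.92) / 93.73 = 0.01292 mg/L.
19 µg/L = 0.019 mg/L.
After input B: C = (93.73·0.01292 + 0.195·0.019) / 93.92 = 0.01293 mg/L.
12 µg/L = 0.012 mg/L.
After input C: C = (93.92·0.01293 + 0.0329·0.012) / 93.95 = 0.01293 mg/L.

0.0129 mg/L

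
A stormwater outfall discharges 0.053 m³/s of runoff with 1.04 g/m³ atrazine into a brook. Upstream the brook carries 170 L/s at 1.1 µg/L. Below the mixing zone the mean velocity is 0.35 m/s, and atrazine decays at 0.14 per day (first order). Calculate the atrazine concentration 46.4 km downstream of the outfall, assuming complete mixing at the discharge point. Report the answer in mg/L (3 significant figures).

0.200 mg/L

170 L/s = 0.17 m³/s.
1.1 µg/L = 0.0011 mg/L.
After complete mixing, C₀ = (0.053·1.04 + 0.17·0.0011) / 0.223 = 0.248 mg/L.
Travel time t = 4.64e+04 m / 0.35 m/s = 1.326e+05 s = 1.534 d.
C = 0.248·exp(−0.14·1.534) = 0.248·0.8067 = 0.2001 mg/L.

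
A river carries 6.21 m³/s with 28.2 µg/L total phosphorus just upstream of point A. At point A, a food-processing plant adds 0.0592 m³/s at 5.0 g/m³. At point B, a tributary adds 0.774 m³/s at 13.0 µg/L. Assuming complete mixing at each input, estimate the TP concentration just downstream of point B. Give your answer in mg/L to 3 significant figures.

28.2 µg/L = 0.0282 mg/L.
After input A: C = (6.21·0.0282 + 0.0592·5) / 6.269 = 0.07515 mg/L.
13.0 µg/L = 0.013 mg/L.
After input B: C = (6.269·0.07515 + 0.774·0.013) / 7.043 = 0.06832 mg/L.

0.0683 mg/L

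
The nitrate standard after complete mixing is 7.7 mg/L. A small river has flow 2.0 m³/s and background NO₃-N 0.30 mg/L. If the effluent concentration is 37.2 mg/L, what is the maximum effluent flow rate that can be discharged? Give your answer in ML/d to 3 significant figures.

Mass balance at complete mixing: C_std·(Q_w + Q_r) = Q_w·C_e + Q_r·C_b.
Rearranging, Q_w = Q_r·(C_std − C_b)/(C_e − C_std) = 2.0·(7.7 − 0.3) / (37.2 − 7.7) = 0.5017 m³/s.
= 43.35 ML/d.

43.3 ML/d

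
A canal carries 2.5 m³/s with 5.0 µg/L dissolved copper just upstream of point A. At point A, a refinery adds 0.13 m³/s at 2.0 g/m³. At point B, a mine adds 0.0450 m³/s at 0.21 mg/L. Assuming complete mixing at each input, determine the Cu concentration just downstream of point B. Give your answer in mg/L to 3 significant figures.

0.105 mg/L

5.0 µg/L = 0.005 mg/L.
After input A: C = (2.5·0.005 + 0.13·2) / 2.63 = 0.1036 mg/L.
After input B: C = (2.63·0.1036 + 0.045·0.21) / 2.675 = 0.1054 mg/L.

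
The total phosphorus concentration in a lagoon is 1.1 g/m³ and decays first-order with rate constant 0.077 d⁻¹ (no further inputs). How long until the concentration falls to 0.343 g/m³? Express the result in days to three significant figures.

15.1 d

t = ln(C₀/C)/k = ln(1.1/0.343)/0.077 = 1.165/0.077 = 15.13 d.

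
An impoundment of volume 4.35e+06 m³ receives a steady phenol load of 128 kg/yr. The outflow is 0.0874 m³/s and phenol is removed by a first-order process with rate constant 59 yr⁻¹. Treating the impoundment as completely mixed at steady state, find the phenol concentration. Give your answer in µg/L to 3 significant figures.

0.493 µg/L

Outflow Q = 0.0874 m³/s × 3.156e+07 s/yr = 2.758e+06 m³/yr.
Steady-state CSTR mass balance: W = Q·C + k·V·C, so C = W/(Q + kV).
Q + kV = 2.758e+06 + 59·4.35e+06 = 2.594e+08 m³/yr.
C = 128/2.594e+08 = 4.934e-07 kg/m³ = 0.0004934 mg/L = 0.4934 µg/L.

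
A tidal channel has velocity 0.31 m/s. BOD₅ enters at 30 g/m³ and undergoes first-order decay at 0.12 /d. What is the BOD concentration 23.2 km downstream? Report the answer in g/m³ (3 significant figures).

27.0 g/m³

Travel time t = 23.2 km / 0.31 m/s = 2.32e+04/0.31 = 7.484e+04 s = 0.8662 d.
First-order decay: C = 30·exp(−0.12·0.8662) = 30·0.9013 = 27.04 g/m³.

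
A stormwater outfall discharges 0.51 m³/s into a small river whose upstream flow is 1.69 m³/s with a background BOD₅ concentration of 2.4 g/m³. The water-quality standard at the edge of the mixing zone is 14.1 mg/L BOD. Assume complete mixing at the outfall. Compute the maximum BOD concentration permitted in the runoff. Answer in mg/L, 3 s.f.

52.9 mg/L

Mass balance: 14.1·2.2 = 0.51·Cₑ + 1.69·2.4.
Cₑ = (31.02 − 4.056) / 0.51 = 52.87 mg/L.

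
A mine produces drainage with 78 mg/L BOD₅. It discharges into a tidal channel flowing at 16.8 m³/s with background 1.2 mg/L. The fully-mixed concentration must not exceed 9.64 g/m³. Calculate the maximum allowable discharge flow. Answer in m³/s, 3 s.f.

2.07 m³/s

Mass balance at complete mixing: C_std·(Q_w + Q_r) = Q_w·C_e + Q_r·C_b.
Rearranging, Q_w = Q_r·(C_std − C_b)/(C_e − C_std) = 16.8·(9.64 − 1.2) / (78 − 9.64) = 2.074 m³/s.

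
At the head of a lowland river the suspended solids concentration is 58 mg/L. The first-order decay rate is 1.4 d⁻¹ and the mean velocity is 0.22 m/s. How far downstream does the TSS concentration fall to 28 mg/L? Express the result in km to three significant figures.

9.89 km

From C = C₀·e^(−kt), t = ln(C₀/C)/k = ln(58/28)/1.4 = 0.7282/1.4 = 0.5202 d.
Distance = v·t = 0.22 m/s × 4.494e+04 s = 9887 m = 9.887 km.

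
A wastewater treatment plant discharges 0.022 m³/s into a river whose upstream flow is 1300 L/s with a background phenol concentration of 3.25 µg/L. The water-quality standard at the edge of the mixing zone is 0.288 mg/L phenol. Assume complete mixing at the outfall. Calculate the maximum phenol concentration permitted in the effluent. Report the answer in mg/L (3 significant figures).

17.1 mg/L

1300 L/s = 1.3 m³/s.
3.25 µg/L = 0.00325 mg/L.
Mass balance: 0.288·1.322 = 0.022·Cₑ + 1.3·0.00325.
Cₑ = (0.3807 − 0.004225) / 0.022 = 17.11 mg/L.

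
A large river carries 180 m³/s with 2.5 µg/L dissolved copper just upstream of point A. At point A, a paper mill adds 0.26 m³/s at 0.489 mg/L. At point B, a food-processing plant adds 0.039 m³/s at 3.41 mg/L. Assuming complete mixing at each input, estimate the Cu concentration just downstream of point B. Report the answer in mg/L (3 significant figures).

0.00394 mg/L

2.5 µg/L = 0.0025 mg/L.
After input A: C = (180·0.0025 + 0.26·0.489) / 180.3 = 0.003202 mg/L.
After input B: C = (180.3·0.003202 + 0.039·3.41) / 180.3 = 0.003939 mg/L.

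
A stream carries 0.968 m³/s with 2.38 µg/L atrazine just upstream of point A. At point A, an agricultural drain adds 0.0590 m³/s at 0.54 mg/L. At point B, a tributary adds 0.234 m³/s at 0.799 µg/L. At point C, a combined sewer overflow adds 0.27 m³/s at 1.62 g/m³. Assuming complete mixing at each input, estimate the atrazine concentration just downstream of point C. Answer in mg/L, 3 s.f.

0.308 mg/L

2.38 µg/L = 0.00238 mg/L.
After input A: C = (0.968·0.00238 + 0.059·0.54) / 1.027 = 0.03327 mg/L.
0.799 µg/L = 0.000799 mg/L.
After input B: C = (1.027·0.03327 + 0.234·0.000799) / 1.261 = 0.02724 mg/L.
After input C: C = (1.261·0.02724 + 0.27·1.62) / 1.531 = 0.3081 mg/L.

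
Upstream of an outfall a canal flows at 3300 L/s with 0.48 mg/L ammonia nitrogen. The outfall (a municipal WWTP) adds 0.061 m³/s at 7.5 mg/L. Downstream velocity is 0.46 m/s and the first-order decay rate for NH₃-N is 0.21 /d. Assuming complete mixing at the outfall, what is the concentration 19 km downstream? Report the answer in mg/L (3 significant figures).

3300 L/s = 3.3 m³/s.
After complete mixing, C₀ = (0.061·7.5 + 3.3·0.48) / 3.361 = 0.6074 mg/L.
Travel time t = 1.9e+04 m / 0.46 m/s = 4.13e+04 s = 0.4781 d.
C = 0.6074·exp(−0.21·0.4781) = 0.6074·0.9045 = 0.5494 mg/L.

0.549 mg/L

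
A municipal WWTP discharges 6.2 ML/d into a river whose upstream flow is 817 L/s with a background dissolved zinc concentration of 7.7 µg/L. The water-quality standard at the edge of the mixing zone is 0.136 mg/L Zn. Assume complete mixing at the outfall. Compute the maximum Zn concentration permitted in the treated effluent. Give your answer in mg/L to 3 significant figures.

6.2 ML/d = 0.07176 m³/s.
817 L/s = 0.817 m³/s.
7.7 µg/L = 0.0077 mg/L.
Mass balance: 0.136·0.8888 = 0.07176·Cₑ + 0.817·0.0077.
Cₑ = (0.1209 − 0.006291) / 0.07176 = 1.597 mg/L.

1.60 mg/L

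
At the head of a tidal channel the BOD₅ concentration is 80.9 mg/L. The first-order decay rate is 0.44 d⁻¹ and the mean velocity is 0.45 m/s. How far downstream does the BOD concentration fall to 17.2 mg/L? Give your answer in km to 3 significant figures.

137 km

From C = C₀·e^(−kt), t = ln(C₀/C)/k = ln(80.9/17.2)/0.44 = 1.548/0.44 = 3.519 d.
Distance = v·t = 0.45 m/s × 3.04e+05 s = 1.368e+05 m = 136.8 km.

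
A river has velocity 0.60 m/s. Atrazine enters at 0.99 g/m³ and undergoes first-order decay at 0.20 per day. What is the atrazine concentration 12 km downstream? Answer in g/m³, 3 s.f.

0.945 g/m³

Travel time t = 12 km / 0.60 m/s = 1.2e+04/0.60 = 2e+04 s = 0.2315 d.
First-order decay: C = 0.99·exp(−0.20·0.2315) = 0.99·0.9548 = 0.9452 g/m³.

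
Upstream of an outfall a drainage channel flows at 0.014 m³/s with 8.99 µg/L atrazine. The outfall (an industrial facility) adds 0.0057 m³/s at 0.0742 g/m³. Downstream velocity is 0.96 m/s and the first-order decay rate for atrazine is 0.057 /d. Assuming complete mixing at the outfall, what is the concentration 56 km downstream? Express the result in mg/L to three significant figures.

0.0268 mg/L

8.99 µg/L = 0.00899 mg/L.
After complete mixing, C₀ = (0.0057·0.0742 + 0.014·0.00899) / 0.0197 = 0.02786 mg/L.
Travel time t = 5.6e+04 m / 0.96 m/s = 5.833e+04 s = 0.6752 d.
C = 0.02786·exp(−0.057·0.6752) = 0.02786·0.9622 = 0.02681 mg/L.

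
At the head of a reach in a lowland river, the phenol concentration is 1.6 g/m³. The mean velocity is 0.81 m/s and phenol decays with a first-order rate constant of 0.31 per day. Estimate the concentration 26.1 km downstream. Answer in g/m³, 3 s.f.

Travel time t = 26.1 km / 0.81 m/s = 2.61e+04/0.81 = 3.222e+04 s = 0.3729 d.
First-order decay: C = 1.6·exp(−0.31·0.3729) = 1.6·0.8908 = 1.425 g/m³.

1.43 g/m³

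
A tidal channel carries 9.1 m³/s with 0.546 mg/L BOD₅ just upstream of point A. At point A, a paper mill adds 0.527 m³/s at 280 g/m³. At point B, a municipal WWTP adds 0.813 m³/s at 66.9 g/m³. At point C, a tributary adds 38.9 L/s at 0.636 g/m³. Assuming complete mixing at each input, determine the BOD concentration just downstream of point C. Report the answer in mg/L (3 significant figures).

19.7 mg/L

After input A: C = (9.1·0.546 + 0.527·280) / 9.627 = 15.84 mg/L.
After input B: C = (9.627·15.84 + 0.813·66.9) / 10.44 = 19.82 mg/L.
38.9 L/s = 0.0389 m³/s.
After input C: C = (10.44·19.82 + 0.0389·0.636) / 10.48 = 19.75 mg/L.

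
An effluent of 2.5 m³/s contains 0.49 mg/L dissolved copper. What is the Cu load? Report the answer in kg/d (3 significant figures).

106 kg/d

Mass flux = Q·C = 2.5 m³/s × 0.49 g/m³ = 1.225 g/s.
= 1.225 g/s × 86.4 = 105.8 kg/d.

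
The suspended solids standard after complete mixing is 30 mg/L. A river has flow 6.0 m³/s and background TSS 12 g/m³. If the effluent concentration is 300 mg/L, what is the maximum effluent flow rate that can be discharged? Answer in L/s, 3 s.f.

400 L/s

Mass balance at complete mixing: C_std·(Q_w + Q_r) = Q_w·C_e + Q_r·C_b.
Rearranging, Q_w = Q_r·(C_std − C_b)/(C_e − C_std) = 6.0·(30 − 12) / (300 − 30) = 0.4 m³/s.
= 400 L/s.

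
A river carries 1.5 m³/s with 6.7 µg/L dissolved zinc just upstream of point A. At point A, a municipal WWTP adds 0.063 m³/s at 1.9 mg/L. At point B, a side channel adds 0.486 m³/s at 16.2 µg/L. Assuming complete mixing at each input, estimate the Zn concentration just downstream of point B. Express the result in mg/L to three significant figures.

6.7 µg/L = 0.0067 mg/L.
After input A: C = (1.5·0.0067 + 0.063·1.9) / 1.563 = 0.08301 mg/L.
16.2 µg/L = 0.0162 mg/L.
After input B: C = (1.563·0.08301 + 0.486·0.0162) / 2.049 = 0.06717 mg/L.

0.0672 mg/L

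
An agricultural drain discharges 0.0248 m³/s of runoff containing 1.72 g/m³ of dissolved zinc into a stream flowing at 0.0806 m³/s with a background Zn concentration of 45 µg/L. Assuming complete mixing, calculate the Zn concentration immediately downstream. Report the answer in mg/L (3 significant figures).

45 µg/L = 0.045 mg/L.
By mass balance at complete mixing, C = (0.0248·1.72 + 0.0806·0.045) / (0.0248 + 0.0806) = 0.04628/0.1054 = 0.4391 mg/L.

0.439 mg/L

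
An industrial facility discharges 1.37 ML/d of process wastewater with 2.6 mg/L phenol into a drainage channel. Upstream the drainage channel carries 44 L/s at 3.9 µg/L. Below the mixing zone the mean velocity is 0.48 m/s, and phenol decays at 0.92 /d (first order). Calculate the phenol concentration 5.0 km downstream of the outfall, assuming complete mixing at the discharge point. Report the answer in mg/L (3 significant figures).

1.37 ML/d = 0.01586 m³/s.
44 L/s = 0.044 m³/s.
3.9 µg/L = 0.0039 mg/L.
After complete mixing, C₀ = (0.01586·2.6 + 0.044·0.0039) / 0.05986 = 0.6916 mg/L.
Travel time t = 5000 m / 0.48 m/s = 1.042e+04 s = 0.1206 d.
C = 0.6916·exp(−0.92·0.1206) = 0.6916·0.895 = 0.619 mg/L.

0.619 mg/L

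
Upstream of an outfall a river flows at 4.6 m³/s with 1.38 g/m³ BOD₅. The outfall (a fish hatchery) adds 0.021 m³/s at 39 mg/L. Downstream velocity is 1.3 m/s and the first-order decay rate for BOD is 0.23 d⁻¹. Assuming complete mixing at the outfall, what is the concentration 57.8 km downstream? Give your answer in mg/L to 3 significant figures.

1.38 mg/L

After complete mixing, C₀ = (0.021·39 + 4.6·1.38) / 4.621 = 1.551 mg/L.
Travel time t = 5.78e+04 m / 1.3 m/s = 4.446e+04 s = 0.5146 d.
C = 1.551·exp(−0.23·0.5146) = 1.551·0.8884 = 1.378 mg/L.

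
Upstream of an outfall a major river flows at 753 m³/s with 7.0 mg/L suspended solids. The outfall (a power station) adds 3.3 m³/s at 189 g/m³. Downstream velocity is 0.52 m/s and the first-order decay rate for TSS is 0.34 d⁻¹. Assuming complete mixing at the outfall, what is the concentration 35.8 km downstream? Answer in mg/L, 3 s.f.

5.94 mg/L

After complete mixing, C₀ = (3.3·189 + 753·7) / 756.3 = 7.794 mg/L.
Travel time t = 3.58e+04 m / 0.52 m/s = 6.885e+04 s = 0.7968 d.
C = 7.794·exp(−0.34·0.7968) = 7.794·0.7627 = 5.944 mg/L.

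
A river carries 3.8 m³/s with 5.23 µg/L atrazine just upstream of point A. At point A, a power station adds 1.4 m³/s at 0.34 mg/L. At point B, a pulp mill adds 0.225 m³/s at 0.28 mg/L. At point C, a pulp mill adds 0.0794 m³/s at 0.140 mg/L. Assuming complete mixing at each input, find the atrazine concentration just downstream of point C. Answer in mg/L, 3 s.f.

5.23 µg/L = 0.00523 mg/L.
After input A: C = (3.8·0.00523 + 1.4·0.34) / 5.2 = 0.09536 mg/L.
After input B: C = (5.2·0.09536 + 0.225·0.28) / 5.425 = 0.103 mg/L.
After input C: C = (5.425·0.103 + 0.0794·0.14) / 5.504 = 0.1036 mg/L.

0.104 mg/L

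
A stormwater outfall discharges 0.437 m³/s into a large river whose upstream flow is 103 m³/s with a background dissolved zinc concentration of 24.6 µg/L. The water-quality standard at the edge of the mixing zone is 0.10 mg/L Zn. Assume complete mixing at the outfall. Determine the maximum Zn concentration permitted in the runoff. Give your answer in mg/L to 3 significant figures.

17.9 mg/L

24.6 µg/L = 0.0246 mg/L.
Mass balance: 0.1·103.4 = 0.437·Cₑ + 103·0.0246.
Cₑ = (10.34 − 2.534) / 0.437 = 17.87 mg/L.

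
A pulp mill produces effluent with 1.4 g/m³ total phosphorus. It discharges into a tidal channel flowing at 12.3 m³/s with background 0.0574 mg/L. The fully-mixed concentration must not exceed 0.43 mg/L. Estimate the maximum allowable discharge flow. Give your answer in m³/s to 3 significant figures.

4.72 m³/s

Mass balance at complete mixing: C_std·(Q_w + Q_r) = Q_w·C_e + Q_r·C_b.
Rearranging, Q_w = Q_r·(C_std − C_b)/(C_e − C_std) = 12.3·(0.43 − 0.0574) / (1.4 − 0.43) = 4.725 m³/s.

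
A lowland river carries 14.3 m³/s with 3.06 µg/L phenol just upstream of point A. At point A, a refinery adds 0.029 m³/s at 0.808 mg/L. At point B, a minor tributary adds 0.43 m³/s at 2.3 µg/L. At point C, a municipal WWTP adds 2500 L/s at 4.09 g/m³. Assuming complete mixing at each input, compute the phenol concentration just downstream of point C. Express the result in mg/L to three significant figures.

0.596 mg/L

3.06 µg/L = 0.00306 mg/L.
After input A: C = (14.3·0.00306 + 0.029·0.808) / 14.33 = 0.004689 mg/L.
2.3 µg/L = 0.0023 mg/L.
After input B: C = (14.33·0.004689 + 0.43·0.0023) / 14.76 = 0.004619 mg/L.
2500 L/s = 2.5 m³/s.
After input C: C = (14.76·0.004619 + 2.5·4.09) / 17.26 = 0.5964 mg/L.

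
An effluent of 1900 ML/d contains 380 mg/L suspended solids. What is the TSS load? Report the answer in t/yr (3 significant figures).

264000 t/yr

1900 ML/d = 21.99 m³/s.
Mass flux = Q·C = 21.99 m³/s × 380 g/m³ = 8356 g/s.
= 8356 g/s × 31.56 = 2.637e+05 t/yr.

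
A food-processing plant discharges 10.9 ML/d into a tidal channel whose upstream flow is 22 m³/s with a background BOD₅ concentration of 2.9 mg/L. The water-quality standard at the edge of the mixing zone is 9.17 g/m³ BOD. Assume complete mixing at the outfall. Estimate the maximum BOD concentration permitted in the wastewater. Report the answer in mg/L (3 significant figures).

10.9 ML/d = 0.1262 m³/s.
Mass balance: 9.17·22.13 = 0.1262·Cₑ + 22·2.9.
Cₑ = (202.9 − 63.8) / 0.1262 = 1103 mg/L.

1100 mg/L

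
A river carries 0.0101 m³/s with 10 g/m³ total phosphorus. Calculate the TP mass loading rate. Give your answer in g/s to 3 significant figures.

0.101 g/s

Mass flux = Q·C = 0.0101 m³/s × 10 g/m³ = 0.101 g/s.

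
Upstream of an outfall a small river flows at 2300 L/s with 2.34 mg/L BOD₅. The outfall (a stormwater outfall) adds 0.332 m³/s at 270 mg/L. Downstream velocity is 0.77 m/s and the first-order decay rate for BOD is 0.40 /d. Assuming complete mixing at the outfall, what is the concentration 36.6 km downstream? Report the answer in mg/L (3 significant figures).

2300 L/s = 2.3 m³/s.
After complete mixing, C₀ = (0.332·270 + 2.3·2.34) / 2.632 = 36.1 mg/L.
Travel time t = 3.66e+04 m / 0.77 m/s = 4.753e+04 s = 0.5501 d.
C = 36.1·exp(−0.40·0.5501) = 36.1·0.8025 = 28.97 mg/L.

29.0 mg/L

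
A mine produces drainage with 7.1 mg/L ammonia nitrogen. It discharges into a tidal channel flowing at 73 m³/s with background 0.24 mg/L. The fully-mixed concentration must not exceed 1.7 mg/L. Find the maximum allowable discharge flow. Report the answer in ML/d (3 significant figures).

Mass balance at complete mixing: C_std·(Q_w + Q_r) = Q_w·C_e + Q_r·C_b.
Rearranging, Q_w = Q_r·(C_std − C_b)/(C_e − C_std) = 73·(1.7 − 0.24) / (7.1 − 1.7) = 19.74 m³/s.
= 1705 ML/d.

1710 ML/d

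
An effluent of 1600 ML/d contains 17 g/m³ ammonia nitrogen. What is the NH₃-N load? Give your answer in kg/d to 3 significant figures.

1600 ML/d = 18.52 m³/s.
Mass flux = Q·C = 18.52 m³/s × 17 g/m³ = 314.8 g/s.
= 314.8 g/s × 86.4 = 2.72e+04 kg/d.

27200 kg/d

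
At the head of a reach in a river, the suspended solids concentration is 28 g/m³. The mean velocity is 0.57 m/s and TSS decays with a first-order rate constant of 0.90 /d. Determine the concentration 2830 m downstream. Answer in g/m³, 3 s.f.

26.6 g/m³

Travel time t = 2830 m / 0.57 m/s = 2830/0.57 = 4965 s = 0.05746 d.
First-order decay: C = 28·exp(−0.90·0.05746) = 28·0.9496 = 26.59 g/m³.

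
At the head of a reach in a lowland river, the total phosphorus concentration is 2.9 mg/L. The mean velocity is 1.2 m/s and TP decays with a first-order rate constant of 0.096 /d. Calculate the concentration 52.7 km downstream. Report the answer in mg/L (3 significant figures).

Travel time t = 52.7 km / 1.2 m/s = 5.27e+04/1.2 = 4.392e+04 s = 0.5083 d.
First-order decay: C = 2.9·exp(−0.096·0.5083) = 2.9·0.9524 = 2.762 mg/L.

2.76 mg/L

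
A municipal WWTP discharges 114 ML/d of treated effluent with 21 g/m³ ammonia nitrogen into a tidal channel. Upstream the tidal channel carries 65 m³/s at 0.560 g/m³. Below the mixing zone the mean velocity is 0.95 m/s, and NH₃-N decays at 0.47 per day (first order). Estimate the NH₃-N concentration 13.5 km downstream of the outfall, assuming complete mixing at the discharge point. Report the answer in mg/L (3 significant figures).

0.895 mg/L

114 ML/d = 1.319 m³/s.
After complete mixing, C₀ = (1.319·21 + 65·0.56) / 66.32 = 0.9667 mg/L.
Travel time t = 1.35e+04 m / 0.95 m/s = 1.421e+04 s = 0.1645 d.
C = 0.9667·exp(−0.47·0.1645) = 0.9667·0.9256 = 0.8947 mg/L.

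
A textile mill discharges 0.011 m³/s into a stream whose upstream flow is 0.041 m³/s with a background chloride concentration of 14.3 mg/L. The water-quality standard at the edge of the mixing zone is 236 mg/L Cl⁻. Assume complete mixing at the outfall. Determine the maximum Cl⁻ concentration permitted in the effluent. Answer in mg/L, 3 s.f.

1060 mg/L

Mass balance: 236·0.052 = 0.011·Cₑ + 0.041·14.3.
Cₑ = (12.27 − 0.5863) / 0.011 = 1062 mg/L.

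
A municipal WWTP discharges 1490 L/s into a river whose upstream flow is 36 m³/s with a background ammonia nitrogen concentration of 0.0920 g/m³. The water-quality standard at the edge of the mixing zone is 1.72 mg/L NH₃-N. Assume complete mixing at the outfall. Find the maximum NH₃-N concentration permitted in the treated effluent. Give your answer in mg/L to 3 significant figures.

1490 L/s = 1.49 m³/s.
Mass balance: 1.72·37.49 = 1.49·Cₑ + 36·0.092.
Cₑ = (64.48 − 3.312) / 1.49 = 41.05 mg/L.

41.1 mg/L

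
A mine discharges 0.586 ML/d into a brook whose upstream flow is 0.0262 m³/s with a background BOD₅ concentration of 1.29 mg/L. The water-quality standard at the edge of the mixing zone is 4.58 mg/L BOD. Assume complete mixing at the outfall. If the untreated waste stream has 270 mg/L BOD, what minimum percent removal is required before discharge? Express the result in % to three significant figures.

93.6 %

0.586 ML/d = 0.006782 m³/s.
Mass balance: 4.58·0.03298 = 0.006782·Cₑ + 0.0262·1.29.
Cₑ = (0.1511 − 0.0338) / 0.006782 = 17.29 mg/L.
Required removal = 1 − 17.29/270 = 93.6 %.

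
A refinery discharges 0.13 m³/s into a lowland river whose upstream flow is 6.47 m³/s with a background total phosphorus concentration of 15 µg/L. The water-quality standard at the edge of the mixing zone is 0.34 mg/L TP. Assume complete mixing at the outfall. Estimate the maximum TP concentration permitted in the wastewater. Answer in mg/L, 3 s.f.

16.5 mg/L

15 µg/L = 0.015 mg/L.
Mass balance: 0.34·6.6 = 0.13·Cₑ + 6.47·0.015.
Cₑ = (2.244 − 0.09705) / 0.13 = 16.52 mg/L.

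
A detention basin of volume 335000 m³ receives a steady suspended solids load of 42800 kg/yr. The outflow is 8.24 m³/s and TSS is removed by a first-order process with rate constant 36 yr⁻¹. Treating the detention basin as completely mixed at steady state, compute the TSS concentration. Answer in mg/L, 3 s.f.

0.157 mg/L

Outflow Q = 8.24 m³/s × 3.156e+07 s/yr = 2.6e+08 m³/yr.
Steady-state CSTR mass balance: W = Q·C + k·V·C, so C = W/(Q + kV).
Q + kV = 2.6e+08 + 36·335000 = 2.721e+08 m³/yr.
C = 42800/2.721e+08 = 0.0001573 kg/m³ = 0.1573 mg/L.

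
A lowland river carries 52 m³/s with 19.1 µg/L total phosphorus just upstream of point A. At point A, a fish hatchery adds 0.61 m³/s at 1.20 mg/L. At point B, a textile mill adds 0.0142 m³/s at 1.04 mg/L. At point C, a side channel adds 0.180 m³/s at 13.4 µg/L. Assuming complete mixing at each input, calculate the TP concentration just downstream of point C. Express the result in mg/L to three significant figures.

0.0330 mg/L

19.1 µg/L = 0.0191 mg/L.
After input A: C = (52·0.0191 + 0.61·1.2) / 52.61 = 0.03279 mg/L.
After input B: C = (52.61·0.03279 + 0.0142·1.04) / 52.62 = 0.03306 mg/L.
13.4 µg/L = 0.0134 mg/L.
After input C: C = (52.62·0.03306 + 0.18·0.0134) / 52.8 = 0.033 mg/L.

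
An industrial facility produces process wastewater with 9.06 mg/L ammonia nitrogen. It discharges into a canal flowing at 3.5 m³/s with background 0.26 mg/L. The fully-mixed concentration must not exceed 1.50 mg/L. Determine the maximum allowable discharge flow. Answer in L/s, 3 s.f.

Mass balance at complete mixing: C_std·(Q_w + Q_r) = Q_w·C_e + Q_r·C_b.
Rearranging, Q_w = Q_r·(C_std − C_b)/(C_e − C_std) = 3.5·(1.5 − 0.26) / (9.06 − 1.5) = 0.5741 m³/s.
= 574.1 L/s.

574 L/s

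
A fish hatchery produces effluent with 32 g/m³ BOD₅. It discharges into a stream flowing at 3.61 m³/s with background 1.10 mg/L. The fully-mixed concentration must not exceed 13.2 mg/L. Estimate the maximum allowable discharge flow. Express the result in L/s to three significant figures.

2320 L/s

Mass balance at complete mixing: C_std·(Q_w + Q_r) = Q_w·C_e + Q_r·C_b.
Rearranging, Q_w = Q_r·(C_std − C_b)/(C_e − C_std) = 3.61·(13.2 − 1.1) / (32 − 13.2) = 2.323 m³/s.
= 2323 L/s.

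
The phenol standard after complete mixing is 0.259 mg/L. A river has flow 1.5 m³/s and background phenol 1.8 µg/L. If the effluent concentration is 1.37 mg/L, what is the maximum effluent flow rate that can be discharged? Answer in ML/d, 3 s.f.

1.8 µg/L = 0.0018 mg/L.
Mass balance at complete mixing: C_std·(Q_w + Q_r) = Q_w·C_e + Q_r·C_b.
Rearranging, Q_w = Q_r·(C_std − C_b)/(C_e − C_std) = 1.5·(0.259 − 0.0018) / (1.37 − 0.259) = 0.3473 m³/s.
= 30 ML/d.

30.0 ML/d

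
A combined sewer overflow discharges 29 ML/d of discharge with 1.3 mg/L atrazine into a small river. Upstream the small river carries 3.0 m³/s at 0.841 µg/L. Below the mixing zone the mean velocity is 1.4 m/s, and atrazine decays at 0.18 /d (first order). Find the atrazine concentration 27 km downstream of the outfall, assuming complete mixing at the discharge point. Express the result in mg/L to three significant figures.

29 ML/d = 0.3356 m³/s.
0.841 µg/L = 0.000841 mg/L.
After complete mixing, C₀ = (0.3356·1.3 + 3·0.000841) / 3.336 = 0.1316 mg/L.
Travel time t = 2.7e+04 m / 1.4 m/s = 1.929e+04 s = 0.2232 d.
C = 0.1316·exp(−0.18·0.2232) = 0.1316·0.9606 = 0.1264 mg/L.

0.126 mg/L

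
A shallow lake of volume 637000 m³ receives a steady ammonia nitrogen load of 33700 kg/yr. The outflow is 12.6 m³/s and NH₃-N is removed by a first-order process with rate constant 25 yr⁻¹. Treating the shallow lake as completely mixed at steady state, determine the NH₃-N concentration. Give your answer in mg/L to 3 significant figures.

Outflow Q = 12.6 m³/s × 3.156e+07 s/yr = 3.976e+08 m³/yr.
Steady-state CSTR mass balance: W = Q·C + k·V·C, so C = W/(Q + kV).
Q + kV = 3.976e+08 + 25·637000 = 4.136e+08 m³/yr.
C = 33700/4.136e+08 = 8.149e-05 kg/m³ = 0.08149 mg/L.

0.0815 mg/L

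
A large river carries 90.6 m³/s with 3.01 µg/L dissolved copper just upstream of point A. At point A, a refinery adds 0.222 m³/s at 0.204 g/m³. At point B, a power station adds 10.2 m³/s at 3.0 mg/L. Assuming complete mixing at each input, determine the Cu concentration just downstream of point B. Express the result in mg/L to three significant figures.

3.01 µg/L = 0.00301 mg/L.
After input A: C = (90.6·0.00301 + 0.222·0.204) / 90.82 = 0.003501 mg/L.
After input B: C = (90.82·0.003501 + 10.2·3) / 101 = 0.3061 mg/L.

0.306 mg/L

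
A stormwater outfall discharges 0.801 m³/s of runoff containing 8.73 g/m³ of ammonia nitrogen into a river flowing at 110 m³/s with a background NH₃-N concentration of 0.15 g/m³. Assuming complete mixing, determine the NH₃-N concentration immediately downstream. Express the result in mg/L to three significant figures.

Flow-weighted mixing gives C = (0.801·8.73 + 110·0.15) / (0.801 + 110) = 23.49/110.8 = 0.212 mg/L.

0.212 mg/L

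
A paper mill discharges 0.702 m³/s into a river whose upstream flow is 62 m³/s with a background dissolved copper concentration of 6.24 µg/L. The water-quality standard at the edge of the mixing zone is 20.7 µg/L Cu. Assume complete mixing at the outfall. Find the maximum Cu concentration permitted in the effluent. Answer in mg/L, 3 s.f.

6.24 µg/L = 0.00624 mg/L.
20.7 µg/L = 0.0207 mg/L.
Mass balance: 0.0207·62.7 = 0.702·Cₑ + 62·0.00624.
Cₑ = (1.298 − 0.3869) / 0.702 = 1.298 mg/L.

1.30 mg/L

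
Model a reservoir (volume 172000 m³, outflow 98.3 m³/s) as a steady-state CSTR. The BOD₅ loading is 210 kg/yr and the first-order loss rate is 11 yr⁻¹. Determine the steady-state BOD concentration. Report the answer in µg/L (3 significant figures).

0.0677 µg/L

Outflow Q = 98.3 m³/s × 3.156e+07 s/yr = 3.102e+09 m³/yr.
Steady-state CSTR mass balance: W = Q·C + k·V·C, so C = W/(Q + kV).
Q + kV = 3.102e+09 + 11·172000 = 3.104e+09 m³/yr.
C = 210/3.104e+09 = 6.765e-08 kg/m³ = 6.765e-05 mg/L = 0.06765 µg/L.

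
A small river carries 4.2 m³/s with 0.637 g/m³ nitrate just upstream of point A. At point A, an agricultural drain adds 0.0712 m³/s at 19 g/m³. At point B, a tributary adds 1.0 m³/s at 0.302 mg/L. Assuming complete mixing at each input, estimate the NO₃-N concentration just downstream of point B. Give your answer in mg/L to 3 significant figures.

After input A: C = (4.2·0.637 + 0.0712·19) / 4.271 = 0.9431 mg/L.
After input B: C = (4.271·0.9431 + 1·0.302) / 5.271 = 0.8215 mg/L.

0.821 mg/L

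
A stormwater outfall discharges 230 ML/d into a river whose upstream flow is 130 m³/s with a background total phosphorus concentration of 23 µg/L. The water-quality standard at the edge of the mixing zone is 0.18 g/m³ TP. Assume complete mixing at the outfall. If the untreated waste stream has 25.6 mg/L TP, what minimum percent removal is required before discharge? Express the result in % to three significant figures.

69.3 %

230 ML/d = 2.662 m³/s.
23 µg/L = 0.023 mg/L.
Mass balance: 0.18·132.7 = 2.662·Cₑ + 130·0.023.
Cₑ = (23.88 − 2.99) / 2.662 = 7.847 mg/L.
Required removal = 1 − 7.847/25.6 = 69.35 %.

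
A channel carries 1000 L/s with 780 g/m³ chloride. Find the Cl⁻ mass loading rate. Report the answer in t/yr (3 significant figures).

1000 L/s = 1 m³/s.
Mass flux = Q·C = 1 m³/s × 780 g/m³ = 780 g/s.
= 780 g/s × 31.56 = 2.461e+04 t/yr.

24600 t/yr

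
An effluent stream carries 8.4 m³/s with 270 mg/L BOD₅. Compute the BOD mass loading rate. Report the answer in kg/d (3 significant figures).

Mass flux = Q·C = 8.4 m³/s × 270 g/m³ = 2268 g/s.
= 2268 g/s × 86.4 = 1.96e+05 kg/d.

196000 kg/d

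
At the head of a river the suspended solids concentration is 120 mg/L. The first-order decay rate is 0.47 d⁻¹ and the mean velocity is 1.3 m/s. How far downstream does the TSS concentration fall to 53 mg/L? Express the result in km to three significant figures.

195 km

From C = C₀·e^(−kt), t = ln(C₀/C)/k = ln(120/53)/0.47 = 0.8172/0.47 = 1.739 d.
Distance = v·t = 1.3 m/s × 1.502e+05 s = 1.953e+05 m = 195.3 km.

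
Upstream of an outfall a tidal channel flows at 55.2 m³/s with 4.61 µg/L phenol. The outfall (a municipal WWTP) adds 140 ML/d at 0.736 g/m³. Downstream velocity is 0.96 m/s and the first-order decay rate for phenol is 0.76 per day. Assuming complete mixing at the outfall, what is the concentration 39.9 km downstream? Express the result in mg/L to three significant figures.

0.0177 mg/L

140 ML/d = 1.62 m³/s.
4.61 µg/L = 0.00461 mg/L.
After complete mixing, C₀ = (1.62·0.736 + 55.2·0.00461) / 56.82 = 0.02547 mg/L.
Travel time t = 3.99e+04 m / 0.96 m/s = 4.156e+04 s = 0.481 d.
C = 0.02547·exp(−0.76·0.481) = 0.02547·0.6938 = 0.01767 mg/L.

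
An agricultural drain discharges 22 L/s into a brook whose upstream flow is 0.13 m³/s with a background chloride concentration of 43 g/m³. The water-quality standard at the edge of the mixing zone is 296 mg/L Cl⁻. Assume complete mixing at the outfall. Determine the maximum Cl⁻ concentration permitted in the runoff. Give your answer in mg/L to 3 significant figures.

1790 mg/L

22 L/s = 0.022 m³/s.
Mass balance: 296·0.152 = 0.022·Cₑ + 0.13·43.
Cₑ = (44.99 − 5.59) / 0.022 = 1791 mg/L.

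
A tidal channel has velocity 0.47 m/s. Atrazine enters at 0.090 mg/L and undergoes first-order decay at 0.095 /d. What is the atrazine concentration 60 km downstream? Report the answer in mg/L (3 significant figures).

0.0782 mg/L

Travel time t = 60 km / 0.47 m/s = 6e+04/0.47 = 1.277e+05 s = 1.478 d.
First-order decay: C = 0.090·exp(−0.095·1.478) = 0.090·0.869 = 0.07821 mg/L.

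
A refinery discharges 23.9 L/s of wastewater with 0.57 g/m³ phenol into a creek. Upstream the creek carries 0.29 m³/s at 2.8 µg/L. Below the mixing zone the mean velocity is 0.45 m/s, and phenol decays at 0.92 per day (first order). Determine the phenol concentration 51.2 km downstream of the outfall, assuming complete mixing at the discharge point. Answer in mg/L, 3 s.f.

23.9 L/s = 0.0239 m³/s.
2.8 µg/L = 0.0028 mg/L.
After complete mixing, C₀ = (0.0239·0.57 + 0.29·0.0028) / 0.3139 = 0.04599 mg/L.
Travel time t = 5.12e+04 m / 0.45 m/s = 1.138e+05 s = 1.317 d.
C = 0.04599·exp(−0.92·1.317) = 0.04599·0.2977 = 0.01369 mg/L.

0.0137 mg/L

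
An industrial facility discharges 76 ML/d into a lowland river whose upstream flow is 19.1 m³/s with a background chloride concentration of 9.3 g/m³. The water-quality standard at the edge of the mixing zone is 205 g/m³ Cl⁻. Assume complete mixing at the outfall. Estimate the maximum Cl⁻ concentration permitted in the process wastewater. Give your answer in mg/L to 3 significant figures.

4450 mg/L

76 ML/d = 0.8796 m³/s.
Mass balance: 205·19.98 = 0.8796·Cₑ + 19.1·9.3.
Cₑ = (4096 − 177.6) / 0.8796 = 4454 mg/L.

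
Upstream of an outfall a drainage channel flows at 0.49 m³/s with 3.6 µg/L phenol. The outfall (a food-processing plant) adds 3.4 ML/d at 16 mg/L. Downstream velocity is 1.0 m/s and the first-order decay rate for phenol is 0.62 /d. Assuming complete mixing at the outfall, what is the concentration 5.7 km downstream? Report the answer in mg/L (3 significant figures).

1.14 mg/L

3.4 ML/d = 0.03935 m³/s.
3.6 µg/L = 0.0036 mg/L.
After complete mixing, C₀ = (0.03935·16 + 0.49·0.0036) / 0.5294 = 1.193 mg/L.
Travel time t = 5700 m / 1.0 m/s = 5700 s = 0.06597 d.
C = 1.193·exp(−0.62·0.06597) = 1.193·0.9599 = 1.145 mg/L.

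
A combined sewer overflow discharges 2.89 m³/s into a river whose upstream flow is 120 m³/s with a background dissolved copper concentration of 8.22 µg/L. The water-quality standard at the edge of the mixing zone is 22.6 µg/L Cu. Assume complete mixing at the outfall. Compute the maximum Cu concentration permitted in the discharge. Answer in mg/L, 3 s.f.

8.22 µg/L = 0.00822 mg/L.
22.6 µg/L = 0.0226 mg/L.
Mass balance: 0.0226·122.9 = 2.89·Cₑ + 120·0.00822.
Cₑ = (2.777 − 0.9864) / 2.89 = 0.6197 mg/L.

0.620 mg/L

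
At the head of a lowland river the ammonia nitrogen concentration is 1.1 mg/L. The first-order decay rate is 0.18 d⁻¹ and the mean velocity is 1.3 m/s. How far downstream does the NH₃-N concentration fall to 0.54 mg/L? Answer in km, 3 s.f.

From C = C₀·e^(−kt), t = ln(C₀/C)/k = ln(1.1/0.54)/0.18 = 0.7115/0.18 = 3.953 d.
Distance = v·t = 1.3 m/s × 3.415e+05 s = 4.44e+05 m = 444 km.

444 km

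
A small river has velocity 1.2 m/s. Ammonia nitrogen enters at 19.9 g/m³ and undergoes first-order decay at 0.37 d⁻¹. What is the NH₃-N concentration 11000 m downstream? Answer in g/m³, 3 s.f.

Travel time t = 11000 m / 1.2 m/s = 1.1e+04/1.2 = 9167 s = 0.1061 d.
First-order decay: C = 19.9·exp(−0.37·0.1061) = 19.9·0.9615 = 19.13 g/m³.

19.1 g/m³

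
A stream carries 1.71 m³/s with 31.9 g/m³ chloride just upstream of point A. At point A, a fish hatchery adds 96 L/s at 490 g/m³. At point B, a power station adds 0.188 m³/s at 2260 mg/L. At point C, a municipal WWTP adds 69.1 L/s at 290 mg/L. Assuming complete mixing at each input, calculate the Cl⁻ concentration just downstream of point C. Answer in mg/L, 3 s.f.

96 L/s = 0.096 m³/s.
After input A: C = (1.71·31.9 + 0.096·490) / 1.806 = 56.25 mg/L.
After input B: C = (1.806·56.25 + 0.188·2260) / 1.994 = 264 mg/L.
69.1 L/s = 0.0691 m³/s.
After input C: C = (1.994·264 + 0.0691·290) / 2.063 = 264.9 mg/L.

265 mg/L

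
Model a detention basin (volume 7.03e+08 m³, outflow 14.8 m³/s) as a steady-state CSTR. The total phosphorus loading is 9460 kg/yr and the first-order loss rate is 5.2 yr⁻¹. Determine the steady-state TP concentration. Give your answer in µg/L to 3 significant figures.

Outflow Q = 14.8 m³/s × 3.156e+07 s/yr = 4.671e+08 m³/yr.
Steady-state CSTR mass balance: W = Q·C + k·V·C, so C = W/(Q + kV).
Q + kV = 4.671e+08 + 5.2·7.03e+08 = 4.123e+09 m³/yr.
C = 9460/4.123e+09 = 2.295e-06 kg/m³ = 0.002295 mg/L = 2.295 µg/L.

2.29 µg/L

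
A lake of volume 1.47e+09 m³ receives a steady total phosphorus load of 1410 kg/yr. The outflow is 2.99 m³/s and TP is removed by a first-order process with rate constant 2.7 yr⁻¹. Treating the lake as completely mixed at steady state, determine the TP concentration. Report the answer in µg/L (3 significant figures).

0.347 µg/L

Outflow Q = 2.99 m³/s × 3.156e+07 s/yr = 9.436e+07 m³/yr.
Steady-state CSTR mass balance: W = Q·C + k·V·C, so C = W/(Q + kV).
Q + kV = 9.436e+07 + 2.7·1.47e+09 = 4.063e+09 m³/yr.
C = 1410/4.063e+09 = 3.47e-07 kg/m³ = 0.000347 mg/L = 0.347 µg/L.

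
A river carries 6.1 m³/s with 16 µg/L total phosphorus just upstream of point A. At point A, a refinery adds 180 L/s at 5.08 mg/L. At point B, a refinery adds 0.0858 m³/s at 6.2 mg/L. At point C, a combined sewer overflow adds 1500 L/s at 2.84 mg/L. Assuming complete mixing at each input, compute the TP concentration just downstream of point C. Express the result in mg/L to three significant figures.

0.738 mg/L

16 µg/L = 0.016 mg/L.
180 L/s = 0.18 m³/s.
After input A: C = (6.1·0.016 + 0.18·5.08) / 6.28 = 0.1611 mg/L.
After input B: C = (6.28·0.1611 + 0.0858·6.2) / 6.366 = 0.2425 mg/L.
1500 L/s = 1.5 m³/s.
After input C: C = (6.366·0.2425 + 1.5·2.84) / 7.866 = 0.7379 mg/L.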